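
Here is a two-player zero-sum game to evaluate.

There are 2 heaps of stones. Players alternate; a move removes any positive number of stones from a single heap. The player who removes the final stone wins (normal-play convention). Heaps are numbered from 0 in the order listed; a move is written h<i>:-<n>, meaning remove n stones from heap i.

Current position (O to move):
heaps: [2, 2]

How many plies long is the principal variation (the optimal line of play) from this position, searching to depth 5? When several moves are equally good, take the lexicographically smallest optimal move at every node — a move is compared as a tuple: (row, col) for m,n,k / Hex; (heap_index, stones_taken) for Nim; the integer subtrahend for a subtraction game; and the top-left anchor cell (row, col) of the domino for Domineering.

PV length from [(2,2)]: 4 plies

ply 1, O at (2,2) | h0:-1=-1→(1,2)*; h0:-2=-1→(0,2); h1:-1=-1→(2,1); h1:-2=-1→(2,0)
ply 2, X at (1,2) | h0:-1=-1→(0,2); h1:-1=+1→(1,1)*; h1:-2=-1→(1,0)
ply 3, O at (1,1) | h0:-1=-1→(0,1)*; h1:-1=-1→(1,0)
ply 4, X at (0,1) | h1:-1=+1→(0,0)*
ply 5: (0,0) is terminal -1 (O); from (2,2) depth 5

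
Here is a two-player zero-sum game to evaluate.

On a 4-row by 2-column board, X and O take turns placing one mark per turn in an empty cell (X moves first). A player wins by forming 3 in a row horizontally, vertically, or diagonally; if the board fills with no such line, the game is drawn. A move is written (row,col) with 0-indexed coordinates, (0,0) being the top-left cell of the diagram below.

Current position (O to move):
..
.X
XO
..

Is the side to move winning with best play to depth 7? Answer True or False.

p1 O@[../.X/XO/..]: (0,0)[O./.X/XO/..]+0* (0,1)[.O/.X/XO/..]-1 (1,0)[../OX/XO/..]+0 (3,0)[../.X/XO/O.]+0 (3,1)[../.X/XO/.O]-1
p2 X@[O./.X/XO/..]: (0,1)[OX/.X/XO/..]+0* (1,0)[O./XX/XO/..]+0 (3,0)[O./.X/XO/X.]+0 (3,1)[O./.X/XO/.X]+0
p3 O@[OX/.X/XO/..]: (1,0)[OX/OX/XO/..]+0* (3,0)[OX/.X/XO/O.]+0 (3,1)[OX/.X/XO/.O]+0
p4 X@[OX/OX/XO/..]: (3,0)[OX/OX/XO/X.]+0* (3,1)[OX/OX/XO/.X]+0
p5 O@[OX/OX/XO/X.]: (3,1)[OX/OX/XO/XO]+0*
p6 X@[OX/OX/XO/XO] terminal +0; root [../.X/XO/..] d7

O winning at [../.X/XO/..]: False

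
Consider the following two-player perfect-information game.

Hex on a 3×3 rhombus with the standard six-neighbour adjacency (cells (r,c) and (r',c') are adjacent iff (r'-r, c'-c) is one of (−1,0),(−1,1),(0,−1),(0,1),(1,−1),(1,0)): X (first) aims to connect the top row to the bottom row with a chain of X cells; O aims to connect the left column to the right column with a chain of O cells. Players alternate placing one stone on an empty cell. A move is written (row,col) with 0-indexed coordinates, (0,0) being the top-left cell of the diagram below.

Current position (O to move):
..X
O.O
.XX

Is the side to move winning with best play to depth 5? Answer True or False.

O winning at [..X/O.O/.XX]: True

ply 1, O at ..X/O.O/.XX | (0,0)=-1→O.X/O.O/.XX; (0,1)=-1→.OX/O.O/.XX; (1,1)=+1→..X/OOO/.XX*; (2,0)=-1→..X/O.O/OXX
ply 2: ..X/OOO/.XX is terminal -1 (X); from ..X/O.O/.XX depth 5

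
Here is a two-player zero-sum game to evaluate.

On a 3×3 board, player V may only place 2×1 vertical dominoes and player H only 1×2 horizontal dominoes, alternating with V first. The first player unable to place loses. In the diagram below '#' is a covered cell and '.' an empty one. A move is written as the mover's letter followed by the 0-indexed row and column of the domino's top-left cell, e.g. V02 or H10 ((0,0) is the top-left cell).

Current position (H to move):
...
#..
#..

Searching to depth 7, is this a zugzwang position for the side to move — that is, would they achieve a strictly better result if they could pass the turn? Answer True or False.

zugzwang(.../#../#.., H) = False

p1 H@[.../#../#..]: H00[##./#../#..]-1 H01[.##/#../#..]-1 H11[.../###/#..]+1* H21[.../#../###]-1
p2 V@[.../###/#..] terminal -1; root [.../#../#..] d7
suppose H passes — search the same position with V to move:
pass> p1 V@[.../#../#..]: V01[.#./##./#..]+1* V02[..#/#.#/#..]+1 V11[.../##./##.]+1 V12[.../#.#/#.#]+1
pass> p2 H@[.#./##./#..]: H21[.#./##./###]-1*
pass> p3 V@[.#./##./###]: V02[.##/###/###]+1*
pass> p4 H@[.##/###/###] terminal -1; root [.../#../#..] d7
for H: play +1, pass -1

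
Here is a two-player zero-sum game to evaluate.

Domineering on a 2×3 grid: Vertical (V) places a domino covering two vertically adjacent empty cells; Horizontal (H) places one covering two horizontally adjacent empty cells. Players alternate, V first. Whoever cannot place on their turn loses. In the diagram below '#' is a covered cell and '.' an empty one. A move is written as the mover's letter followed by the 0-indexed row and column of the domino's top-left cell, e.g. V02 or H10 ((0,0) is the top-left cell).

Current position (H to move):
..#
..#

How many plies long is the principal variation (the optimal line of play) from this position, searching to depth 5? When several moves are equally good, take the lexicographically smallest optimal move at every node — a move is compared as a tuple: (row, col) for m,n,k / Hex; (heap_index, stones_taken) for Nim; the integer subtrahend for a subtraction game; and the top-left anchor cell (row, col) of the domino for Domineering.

[..#/..#] H move#1: H00:+1/###/..#*, H10:+1/..#/###
[###/..#] end (terminal -1, V#2); searched ..#/..# to 5

PV length from [..#/..#]: 1 ply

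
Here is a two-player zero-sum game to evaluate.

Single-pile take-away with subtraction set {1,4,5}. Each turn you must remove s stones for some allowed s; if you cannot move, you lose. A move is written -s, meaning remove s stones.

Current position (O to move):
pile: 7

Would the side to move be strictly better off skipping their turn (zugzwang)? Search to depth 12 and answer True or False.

zugzwang(7, O) = False

p1 O@[7]: -1[6]-1 -4[3]-1 -5[2]+1*
p2 X@[2]: -1[1]-1*
p3 O@[1]: -1[0]+1*
p4 X@[0] terminal -1; root [7] d12
suppose O passes — search the same position with X to move:
pass> p1 X@[7]: -1[6]-1 -4[3]-1 -5[2]+1*
pass> p2 O@[2]: -1[1]-1*
pass> p3 X@[1]: -1[0]+1*
pass> p4 O@[0] terminal -1; root [7] d12
for O: play +1, pass -1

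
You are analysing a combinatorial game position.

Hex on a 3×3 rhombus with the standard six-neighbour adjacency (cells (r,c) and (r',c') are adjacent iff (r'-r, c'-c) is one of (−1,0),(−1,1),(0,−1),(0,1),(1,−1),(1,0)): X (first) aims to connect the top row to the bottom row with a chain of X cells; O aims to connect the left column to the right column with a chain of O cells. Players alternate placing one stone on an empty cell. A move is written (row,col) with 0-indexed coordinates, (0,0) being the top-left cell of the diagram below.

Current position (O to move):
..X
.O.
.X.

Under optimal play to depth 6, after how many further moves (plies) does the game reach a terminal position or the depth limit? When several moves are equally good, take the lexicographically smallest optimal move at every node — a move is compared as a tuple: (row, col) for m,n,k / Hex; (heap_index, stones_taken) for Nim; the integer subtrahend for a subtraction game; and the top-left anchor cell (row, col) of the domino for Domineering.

[..X/.O./.X.] O move#1: (0,0):-1/O.X/.O./.X., (0,1):-1/.OX/.O./.X., (1,0):-1/..X/OO./.X., (1,2):+1/..X/.OO/.X.*, (2,0):-1/..X/.O./OX., (2,2):-1/..X/.O./.XO
[..X/.OO/.X.] X move#2: (0,0):-1/X.X/.OO/.X.*, (0,1):-1/.XX/.OO/.X., (1,0):-1/..X/XOO/.X., (2,0):-1/..X/.OO/XX., (2,2):-1/..X/.OO/.XX
[X.X/.OO/.X.] O move#3: (0,1):+1/XOX/.OO/.X.*, (1,0):+1/X.X/OOO/.X., (2,0):+1/X.X/.OO/OX., (2,2):+1/X.X/.OO/.XO
[XOX/.OO/.X.] X move#4: (1,0):-1/XOX/XOO/.X.*, (2,0):-1/XOX/.OO/XX., (2,2):-1/XOX/.OO/.XX
[XOX/XOO/.X.] O move#5: (2,0):+1/XOX/XOO/OX.*, (2,2):-1/XOX/XOO/.XO
[XOX/XOO/OX.] end (terminal -1, X#6); searched ..X/.O./.X. to 6

PV length from [..X/.O./.X.]: 5 plies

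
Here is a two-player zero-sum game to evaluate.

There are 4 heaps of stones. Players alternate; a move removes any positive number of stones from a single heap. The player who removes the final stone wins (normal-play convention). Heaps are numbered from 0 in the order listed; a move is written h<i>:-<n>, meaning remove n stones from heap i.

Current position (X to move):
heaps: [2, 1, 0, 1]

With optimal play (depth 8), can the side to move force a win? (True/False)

p1 X@[(2,1,0,1)]: h0:-1[(1,1,0,1)]-1 h0:-2[(0,1,0,1)]+1* h1:-1[(2,0,0,1)]-1 h3:-1[(2,1,0,0)]-1
p2 O@[(0,1,0,1)]: h1:-1[(0,0,0,1)]-1* h3:-1[(0,1,0,0)]-1
p3 X@[(0,0,0,1)]: h3:-1[(0,0,0,0)]+1*
p4 O@[(0,0,0,0)] terminal -1; root [(2,1,0,1)] d8

X winning at [(2,1,0,1)]: True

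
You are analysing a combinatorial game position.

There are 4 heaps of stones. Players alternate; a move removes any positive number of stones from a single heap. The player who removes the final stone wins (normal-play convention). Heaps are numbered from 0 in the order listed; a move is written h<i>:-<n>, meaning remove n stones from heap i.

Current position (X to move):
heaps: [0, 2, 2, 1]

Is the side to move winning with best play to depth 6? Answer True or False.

ply 1, X at (0,2,2,1) | h1:-1=-1→(0,1,2,1); h1:-2=-1→(0,0,2,1); h2:-1=-1→(0,2,1,1); h2:-2=-1→(0,2,0,1); h3:-1=+1→(0,2,2,0)*
ply 2, O at (0,2,2,0) | h1:-1=-1→(0,1,2,0)*; h1:-2=-1→(0,0,2,0); h2:-1=-1→(0,2,1,0); h2:-2=-1→(0,2,0,0)
ply 3, X at (0,1,2,0) | h1:-1=-1→(0,0,2,0); h2:-1=+1→(0,1,1,0)*; h2:-2=-1→(0,1,0,0)
ply 4, O at (0,1,1,0) | h1:-1=-1→(0,0,1,0)*; h2:-1=-1→(0,1,0,0)
ply 5, X at (0,0,1,0) | h2:-1=+1→(0,0,0,0)*
ply 6: (0,0,0,0) is terminal -1 (O); from (0,2,2,1) depth 6

X winning at [(0,2,2,1)]: True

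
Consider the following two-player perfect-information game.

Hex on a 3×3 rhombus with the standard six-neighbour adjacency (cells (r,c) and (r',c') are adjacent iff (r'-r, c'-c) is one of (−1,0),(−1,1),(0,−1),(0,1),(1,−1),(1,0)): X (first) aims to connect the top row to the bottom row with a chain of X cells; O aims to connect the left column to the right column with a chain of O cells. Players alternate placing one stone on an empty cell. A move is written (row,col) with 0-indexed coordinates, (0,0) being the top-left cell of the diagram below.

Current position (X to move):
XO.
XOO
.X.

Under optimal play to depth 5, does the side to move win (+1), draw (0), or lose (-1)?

value(XO./XOO/.X., X) = +1

ply 1, X at XO./XOO/.X. | (0,2)=-1→XOX/XOO/.X.; (2,0)=+1→XO./XOO/XX.*; (2,2)=-1→XO./XOO/.XX
ply 2: XO./XOO/XX. is terminal -1 (O); from XO./XOO/.X. depth 5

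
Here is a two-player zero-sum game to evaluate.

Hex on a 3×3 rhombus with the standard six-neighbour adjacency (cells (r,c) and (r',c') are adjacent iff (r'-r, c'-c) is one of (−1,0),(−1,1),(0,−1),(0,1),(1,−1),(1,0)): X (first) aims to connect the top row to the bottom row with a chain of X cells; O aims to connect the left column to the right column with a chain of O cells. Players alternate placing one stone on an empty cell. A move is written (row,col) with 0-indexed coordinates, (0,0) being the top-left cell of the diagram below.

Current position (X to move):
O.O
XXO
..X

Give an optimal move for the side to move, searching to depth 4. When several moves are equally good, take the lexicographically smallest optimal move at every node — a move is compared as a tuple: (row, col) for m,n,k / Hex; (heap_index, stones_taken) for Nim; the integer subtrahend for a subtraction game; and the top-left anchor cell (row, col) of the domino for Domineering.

ply 1, X at O.O/XXO/..X | (0,1)=+1→OXO/XXO/..X*; (2,0)=-1→O.O/XXO/X.X; (2,1)=-1→O.O/XXO/.XX
ply 2, O at OXO/XXO/..X | (2,0)=-1→OXO/XXO/O.X*; (2,1)=-1→OXO/XXO/.OX
ply 3, X at OXO/XXO/O.X | (2,1)=+1→OXO/XXO/OXX*
ply 4: OXO/XXO/OXX is terminal -1 (O); from O.O/XXO/..X depth 4

X's best at [O.O/XXO/..X]: (0,1)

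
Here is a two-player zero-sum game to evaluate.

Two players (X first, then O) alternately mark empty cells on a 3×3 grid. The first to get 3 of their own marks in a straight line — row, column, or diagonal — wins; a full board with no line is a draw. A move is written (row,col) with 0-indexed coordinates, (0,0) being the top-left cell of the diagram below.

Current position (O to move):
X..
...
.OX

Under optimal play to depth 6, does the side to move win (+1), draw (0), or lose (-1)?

[X../.../.OX] O move#1: (0,1):-1/XO./.../.OX, (0,2):-1/X.O/.../.OX, (1,0):-1/X../O../.OX, (1,1):+0/X../.O./.OX*, (1,2):-1/X../..O/.OX, (2,0):-1/X../.../OOX
[X../.O./.OX] X move#2: (0,1):+0/XX./.O./.OX*, (0,2):-1/X.X/.O./.OX, (1,0):-1/X../XO./.OX, (1,2):-1/X../.OX/.OX, (2,0):-1/X../.O./XOX
[XX./.O./.OX] O move#3: (0,2):+0/XXO/.O./.OX*, (1,0):-1/XX./OO./.OX, (1,2):-1/XX./.OO/.OX, (2,0):-1/XX./.O./OOX
[XXO/.O./.OX] X move#4: (1,0):-1/XXO/XO./.OX, (1,2):-1/XXO/.OX/.OX, (2,0):+0/XXO/.O./XOX*
[XXO/.O./XOX] O move#5: (1,0):+0/XXO/OO./XOX*, (1,2):-1/XXO/.OO/XOX
[XXO/OO./XOX] X move#6: (1,2):+0/XXO/OOX/XOX*
[XXO/OOX/XOX] end (terminal +0, O#7); searched X../.../.OX to 6

value(X../.../.OX, O) = 0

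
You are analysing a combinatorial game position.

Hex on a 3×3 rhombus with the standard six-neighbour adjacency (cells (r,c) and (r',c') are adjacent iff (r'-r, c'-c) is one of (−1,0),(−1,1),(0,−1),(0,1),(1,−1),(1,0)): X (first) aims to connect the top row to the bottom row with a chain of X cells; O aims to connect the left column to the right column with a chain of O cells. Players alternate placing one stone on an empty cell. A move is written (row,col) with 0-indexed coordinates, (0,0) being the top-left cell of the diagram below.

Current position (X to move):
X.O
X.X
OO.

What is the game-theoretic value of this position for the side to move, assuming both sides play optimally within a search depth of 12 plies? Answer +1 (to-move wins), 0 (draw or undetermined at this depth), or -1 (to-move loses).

value(X.O/X.X/OO., X) = -1

p1 X@[X.O/X.X/OO.]: (0,1)[XXO/X.X/OO.]-1* (1,1)[X.O/XXX/OO.]-1 (2,2)[X.O/X.X/OOX]-1
p2 O@[XXO/X.X/OO.]: (1,1)[XXO/XOX/OO.]+1* (2,2)[XXO/X.X/OOO]+1
p3 X@[XXO/XOX/OO.] terminal -1; root [X.O/X.X/OO.] d12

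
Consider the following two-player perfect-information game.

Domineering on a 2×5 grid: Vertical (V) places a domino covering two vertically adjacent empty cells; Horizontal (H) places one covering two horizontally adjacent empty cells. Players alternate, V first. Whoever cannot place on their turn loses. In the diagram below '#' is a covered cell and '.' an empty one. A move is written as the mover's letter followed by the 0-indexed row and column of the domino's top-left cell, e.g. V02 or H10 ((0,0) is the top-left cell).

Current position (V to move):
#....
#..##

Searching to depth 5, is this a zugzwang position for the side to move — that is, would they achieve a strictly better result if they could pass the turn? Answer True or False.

ply 1, V at #..../#..## | V01=-1→##.../##.##; V02=+1→#.#../#.###*
ply 2, H at #.#../#.### | H03=-1→#.###/#.###*
ply 3, V at #.###/#.### | V01=+1→#####/#####*
ply 4: #####/##### is terminal -1 (H); from #..../#..## depth 5
pass branch (H moves first from the same position):
  | ply 1, H at #..../#..## | H01=+1→###../#..##*; H02=-1→#.##./#..##; H03=-1→#..##/#..##; H11=+1→#..../#####
  | ply 2: ###../#..## is terminal -1 (V); from #..../#..## depth 5
V moving scores +1; V passing scores -1

zugzwang(#..../#..##, V) = False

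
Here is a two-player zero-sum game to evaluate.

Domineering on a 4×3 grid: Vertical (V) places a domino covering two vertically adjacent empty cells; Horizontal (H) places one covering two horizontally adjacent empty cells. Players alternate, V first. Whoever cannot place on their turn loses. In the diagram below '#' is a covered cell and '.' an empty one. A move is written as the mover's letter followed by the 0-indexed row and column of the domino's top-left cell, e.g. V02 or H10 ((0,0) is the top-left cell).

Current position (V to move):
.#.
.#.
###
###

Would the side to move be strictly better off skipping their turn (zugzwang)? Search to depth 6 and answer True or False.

[.#./.#./###/###] V move#1: V00:+1/##./##./###/###*, V02:+1/.##/.##/###/###
[##./##./###/###] end (terminal -1, H#2); searched .#./.#./###/### to 6
suppose V passes — search the same position with H to move:
pass> [.#./.#./###/###] end (terminal -1, H#1); searched .#./.#./###/### to 6
for V: play +1, pass +1

zugzwang(.#./.#./###/###, V) = False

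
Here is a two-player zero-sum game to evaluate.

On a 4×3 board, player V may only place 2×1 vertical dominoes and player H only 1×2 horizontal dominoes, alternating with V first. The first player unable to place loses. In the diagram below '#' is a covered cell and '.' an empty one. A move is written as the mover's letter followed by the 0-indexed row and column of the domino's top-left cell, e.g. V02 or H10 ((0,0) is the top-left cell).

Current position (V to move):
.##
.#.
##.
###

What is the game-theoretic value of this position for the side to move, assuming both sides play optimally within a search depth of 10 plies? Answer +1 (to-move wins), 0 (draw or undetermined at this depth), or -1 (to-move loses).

value(.##/.#./##./###, V) = +1

ply 1, V at .##/.#./##./### | V00=+1→###/##./##./###*; V12=+1→.##/.##/###/###
ply 2: ###/##./##./### is terminal -1 (H); from .##/.#./##./### depth 10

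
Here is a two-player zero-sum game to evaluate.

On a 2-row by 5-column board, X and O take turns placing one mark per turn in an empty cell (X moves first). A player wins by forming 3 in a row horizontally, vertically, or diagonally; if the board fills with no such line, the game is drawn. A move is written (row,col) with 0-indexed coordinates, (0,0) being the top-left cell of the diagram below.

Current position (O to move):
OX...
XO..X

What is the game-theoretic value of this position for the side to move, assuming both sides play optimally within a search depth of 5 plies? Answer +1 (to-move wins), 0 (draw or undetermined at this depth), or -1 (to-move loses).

value(OX.../XO..X, O) = 0

p1 O@[OX.../XO..X]: (0,2)[OXO../XO..X]+0* (0,3)[OX.O./XO..X]+0 (0,4)[OX..O/XO..X]+0 (1,2)[OX.../XOO.X]+0 (1,3)[OX.../XO.OX]+0
p2 X@[OXO../XO..X]: (0,3)[OXOX./XO..X]+0* (0,4)[OXO.X/XO..X]+0 (1,2)[OXO../XOX.X]+0 (1,3)[OXO../XO.XX]+0
p3 O@[OXOX./XO..X]: (0,4)[OXOXO/XO..X]+0* (1,2)[OXOX./XOO.X]+0 (1,3)[OXOX./XO.OX]+0
p4 X@[OXOXO/XO..X]: (1,2)[OXOXO/XOX.X]+0* (1,3)[OXOXO/XO.XX]+0
p5 O@[OXOXO/XOX.X]: (1,3)[OXOXO/XOXOX]+0*
p6 X@[OXOXO/XOXOX] terminal +0; root [OX.../XO..X] d5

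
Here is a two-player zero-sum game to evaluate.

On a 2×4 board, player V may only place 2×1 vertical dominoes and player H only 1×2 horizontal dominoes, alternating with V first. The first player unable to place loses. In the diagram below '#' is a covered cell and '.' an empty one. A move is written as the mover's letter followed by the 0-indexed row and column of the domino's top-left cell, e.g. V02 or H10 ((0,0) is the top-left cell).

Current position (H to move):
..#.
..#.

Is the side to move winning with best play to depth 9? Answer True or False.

p1 H@[..#./..#.]: H00[###./..#.]+1* H10[..#./###.]+1
p2 V@[###./..#.]: V03[####/..##]-1*
p3 H@[####/..##]: H10[####/####]+1*
p4 V@[####/####] terminal -1; root [..#./..#.] d9

H winning at [..#./..#.]: True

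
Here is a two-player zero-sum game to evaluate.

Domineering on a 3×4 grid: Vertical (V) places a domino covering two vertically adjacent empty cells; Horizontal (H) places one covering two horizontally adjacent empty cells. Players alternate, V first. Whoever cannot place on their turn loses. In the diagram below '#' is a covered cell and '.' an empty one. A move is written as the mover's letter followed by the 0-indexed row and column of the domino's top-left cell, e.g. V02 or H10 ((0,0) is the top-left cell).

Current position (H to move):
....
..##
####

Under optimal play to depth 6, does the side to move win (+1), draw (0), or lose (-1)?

ply 1, H at ..../..##/#### | H00=+1→##../..##/####*; H01=-1→.##./..##/####; H02=-1→..##/..##/####; H10=+1→..../####/####
ply 2: ##../..##/#### is terminal -1 (V); from ..../..##/#### depth 6

value(..../..##/####, H) = +1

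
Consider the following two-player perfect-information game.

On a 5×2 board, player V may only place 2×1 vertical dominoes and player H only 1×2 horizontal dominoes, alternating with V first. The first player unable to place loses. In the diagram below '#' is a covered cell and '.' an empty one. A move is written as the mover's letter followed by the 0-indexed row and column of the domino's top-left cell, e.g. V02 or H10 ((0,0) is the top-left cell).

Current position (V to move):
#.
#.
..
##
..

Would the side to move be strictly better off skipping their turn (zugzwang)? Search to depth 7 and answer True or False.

ply 1, V at #./#./../##/.. | V01=-1→##/##/../##/..*; V11=-1→#./##/.#/##/..
ply 2, H at ##/##/../##/.. | H20=+1→##/##/##/##/..*; H40=+1→##/##/../##/##
ply 3: ##/##/##/##/.. is terminal -1 (V); from #./#./../##/.. depth 7
pass branch (H moves first from the same position):
  | ply 1, H at #./#./../##/.. | H20=+1→#./#./##/##/..*; H40=-1→#./#./../##/##
  | ply 2, V at #./#./##/##/.. | V01=-1→##/##/##/##/..*
  | ply 3, H at ##/##/##/##/.. | H40=+1→##/##/##/##/##*
  | ply 4: ##/##/##/##/## is terminal -1 (V); from #./#./../##/.. depth 7
V moving scores -1; V passing scores -1

zugzwang(#./#./../##/.., V) = False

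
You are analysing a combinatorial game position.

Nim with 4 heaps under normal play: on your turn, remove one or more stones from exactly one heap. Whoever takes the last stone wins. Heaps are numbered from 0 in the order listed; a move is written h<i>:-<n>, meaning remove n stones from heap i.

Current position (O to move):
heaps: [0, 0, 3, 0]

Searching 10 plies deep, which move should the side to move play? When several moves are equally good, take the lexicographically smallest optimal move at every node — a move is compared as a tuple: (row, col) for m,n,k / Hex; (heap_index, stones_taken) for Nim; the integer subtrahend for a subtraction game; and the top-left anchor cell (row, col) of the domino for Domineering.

O's best at [(0,0,3,0)]: h2:-3

p1 O@[(0,0,3,0)]: h2:-1[(0,0,2,0)]-1 h2:-2[(0,0,1,0)]-1 h2:-3[(0,0,0,0)]+1*
p2 X@[(0,0,0,0)] terminal -1; root [(0,0,3,0)] d10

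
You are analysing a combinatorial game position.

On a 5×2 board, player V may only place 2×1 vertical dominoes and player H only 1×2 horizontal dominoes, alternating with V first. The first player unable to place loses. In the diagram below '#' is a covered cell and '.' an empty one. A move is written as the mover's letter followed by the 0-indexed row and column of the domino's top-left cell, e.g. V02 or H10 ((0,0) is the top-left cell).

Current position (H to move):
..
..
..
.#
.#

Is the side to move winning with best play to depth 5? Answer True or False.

ply 1, H at ../../../.#/.# | H00=-1→##/../../.#/.#; H10=+1→../##/../.#/.#*; H20=-1→../../##/.#/.#
ply 2, V at ../##/../.#/.# | V20=-1→../##/#./##/.#*; V30=-1→../##/../##/##
ply 3, H at ../##/#./##/.# | H00=+1→##/##/#./##/.#*
ply 4: ##/##/#./##/.# is terminal -1 (V); from ../../../.#/.# depth 5

H winning at [../../../.#/.#]: True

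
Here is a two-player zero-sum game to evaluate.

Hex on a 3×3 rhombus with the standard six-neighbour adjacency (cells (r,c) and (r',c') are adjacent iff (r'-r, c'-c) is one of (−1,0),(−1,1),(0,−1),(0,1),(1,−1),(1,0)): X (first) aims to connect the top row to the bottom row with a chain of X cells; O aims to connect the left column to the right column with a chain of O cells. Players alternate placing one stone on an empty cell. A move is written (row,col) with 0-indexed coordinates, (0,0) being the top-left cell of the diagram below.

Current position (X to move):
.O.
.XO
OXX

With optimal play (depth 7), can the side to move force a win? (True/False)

ply 1, X at .O./.XO/OXX | (0,0)=+1→XO./.XO/OXX*; (0,2)=+1→.OX/.XO/OXX; (1,0)=+1→.O./XXO/OXX
ply 2, O at XO./.XO/OXX | (0,2)=-1→XOO/.XO/OXX*; (1,0)=-1→XO./OXO/OXX
ply 3, X at XOO/.XO/OXX | (1,0)=+1→XOO/XXO/OXX*
ply 4: XOO/XXO/OXX is terminal -1 (O); from .O./.XO/OXX depth 7

X winning at [.O./.XO/OXX]: True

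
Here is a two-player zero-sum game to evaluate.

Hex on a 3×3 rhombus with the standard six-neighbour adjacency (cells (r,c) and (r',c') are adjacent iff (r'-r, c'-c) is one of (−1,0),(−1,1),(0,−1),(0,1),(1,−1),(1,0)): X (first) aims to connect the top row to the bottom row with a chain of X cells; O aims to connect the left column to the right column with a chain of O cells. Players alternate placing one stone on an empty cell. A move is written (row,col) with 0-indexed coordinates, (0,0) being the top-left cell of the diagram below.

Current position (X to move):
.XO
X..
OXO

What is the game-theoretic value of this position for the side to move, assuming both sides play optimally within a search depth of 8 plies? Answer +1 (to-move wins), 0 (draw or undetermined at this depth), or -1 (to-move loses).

p1 X@[.XO/X../OXO]: (0,0)[XXO/X../OXO]-1 (1,1)[.XO/XX./OXO]+1* (1,2)[.XO/X.X/OXO]-1
p2 O@[.XO/XX./OXO] terminal -1; root [.XO/X../OXO] d8

value(.XO/X../OXO, X) = +1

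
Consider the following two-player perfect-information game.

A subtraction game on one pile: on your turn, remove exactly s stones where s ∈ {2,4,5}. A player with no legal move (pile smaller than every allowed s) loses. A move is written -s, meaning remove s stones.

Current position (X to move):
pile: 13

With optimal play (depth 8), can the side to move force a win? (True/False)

p1 X@[13]: -2[11]-1 -4[9]-1 -5[8]+1*
p2 O@[8]: -2[6]-1* -4[4]-1 -5[3]-1
p3 X@[6]: -2[4]-1 -4[2]-1 -5[1]+1*
p4 O@[1] terminal -1; root [13] d8

X winning at [13]: True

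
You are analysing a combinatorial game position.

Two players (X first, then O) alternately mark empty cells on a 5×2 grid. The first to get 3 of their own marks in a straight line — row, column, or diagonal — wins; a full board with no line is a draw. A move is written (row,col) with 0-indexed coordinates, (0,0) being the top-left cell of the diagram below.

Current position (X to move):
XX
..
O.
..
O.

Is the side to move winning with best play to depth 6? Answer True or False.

X winning at [XX/../O./../O.]: False

ply 1, X at XX/../O./../O. | (1,0)=-1→XX/X./O./../O.; (1,1)=-1→XX/.X/O./../O.; (2,1)=-1→XX/../OX/../O.; (3,0)=+0→XX/../O./X./O.*; (3,1)=-1→XX/../O./.X/O.; (4,1)=-1→XX/../O./../OX
ply 2, O at XX/../O./X./O. | (1,0)=+0→XX/O./O./X./O.*; (1,1)=+0→XX/.O/O./X./O.; (2,1)=+0→XX/../OO/X./O.; (3,1)=+0→XX/../O./XO/O.; (4,1)=+0→XX/../O./X./OO
ply 3, X at XX/O./O./X./O. | (1,1)=+0→XX/OX/O./X./O.*; (2,1)=+0→XX/O./OX/X./O.; (3,1)=+0→XX/O./O./XX/O.; (4,1)=+0→XX/O./O./X./OX
ply 4, O at XX/OX/O./X./O. | (2,1)=+0→XX/OX/OO/X./O.*; (3,1)=-1→XX/OX/O./XO/O.; (4,1)=-1→XX/OX/O./X./OO
ply 5, X at XX/OX/OO/X./O. | (3,1)=+0→XX/OX/OO/XX/O.*; (4,1)=+0→XX/OX/OO/X./OX
ply 6, O at XX/OX/OO/XX/O. | (4,1)=+0→XX/OX/OO/XX/OO*
ply 7: XX/OX/OO/XX/OO is terminal +0 (X); from XX/../O./../O. depth 6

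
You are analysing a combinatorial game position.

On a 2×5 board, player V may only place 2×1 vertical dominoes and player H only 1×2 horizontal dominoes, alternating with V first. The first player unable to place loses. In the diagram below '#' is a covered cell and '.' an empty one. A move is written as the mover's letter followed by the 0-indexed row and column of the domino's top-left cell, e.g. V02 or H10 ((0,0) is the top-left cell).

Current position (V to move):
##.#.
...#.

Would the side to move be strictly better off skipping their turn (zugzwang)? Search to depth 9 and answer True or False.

[##.#./...#.] V move#1: V02:+1/####./..##.*, V04:-1/##.##/...##
[####./..##.] H move#2: H10:-1/####./####.*
[####./####.] V move#3: V04:+1/#####/#####*
[#####/#####] end (terminal -1, H#4); searched ##.#./...#. to 9
suppose V passes — search the same position with H to move:
pass> [##.#./...#.] H move#1: H10:-1/##.#./##.#.*, H11:-1/##.#./.###.
pass> [##.#./##.#.] V move#2: V02:+1/####./####.*, V04:+1/##.##/##.##
pass> [####./####.] end (terminal -1, H#3); searched ##.#./...#. to 9
for V: play +1, pass +1

zugzwang(##.#./...#., V) = False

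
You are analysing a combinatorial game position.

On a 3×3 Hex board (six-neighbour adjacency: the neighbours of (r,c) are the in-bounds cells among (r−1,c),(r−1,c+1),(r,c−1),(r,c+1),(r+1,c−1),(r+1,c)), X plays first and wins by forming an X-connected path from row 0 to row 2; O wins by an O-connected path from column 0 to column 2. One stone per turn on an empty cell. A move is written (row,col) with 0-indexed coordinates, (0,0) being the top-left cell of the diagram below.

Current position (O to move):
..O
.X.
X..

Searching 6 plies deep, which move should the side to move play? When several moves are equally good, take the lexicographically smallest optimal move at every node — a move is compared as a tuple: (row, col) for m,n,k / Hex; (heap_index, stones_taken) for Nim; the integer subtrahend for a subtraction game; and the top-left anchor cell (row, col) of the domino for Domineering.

p1 O@[..O/.X./X..]: (0,0)[O.O/.X./X..]-1 (0,1)[.OO/.X./X..]+1* (1,0)[..O/OX./X..]-1 (1,2)[..O/.XO/X..]-1 (2,1)[..O/.X./XO.]-1 (2,2)[..O/.X./X.O]-1
p2 X@[.OO/.X./X..]: (0,0)[XOO/.X./X..]-1* (1,0)[.OO/XX./X..]-1 (1,2)[.OO/.XX/X..]-1 (2,1)[.OO/.X./XX.]-1 (2,2)[.OO/.X./X.X]-1
p3 O@[XOO/.X./X..]: (1,0)[XOO/OX./X..]+1* (1,2)[XOO/.XO/X..]-1 (2,1)[XOO/.X./XO.]-1 (2,2)[XOO/.X./X.O]-1
p4 X@[XOO/OX./X..] terminal -1; root [..O/.X./X..] d6

O's best at [..O/.X./X..]: (0,1)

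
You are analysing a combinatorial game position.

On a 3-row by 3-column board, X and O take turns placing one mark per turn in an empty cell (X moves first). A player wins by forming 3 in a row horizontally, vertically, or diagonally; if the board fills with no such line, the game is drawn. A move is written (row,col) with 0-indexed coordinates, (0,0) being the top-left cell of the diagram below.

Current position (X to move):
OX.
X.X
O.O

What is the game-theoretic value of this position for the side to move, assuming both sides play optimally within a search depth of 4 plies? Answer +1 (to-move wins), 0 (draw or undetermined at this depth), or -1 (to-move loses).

value(OX./X.X/O.O, X) = +1

[OX./X.X/O.O] X move#1: (0,2):-1/OXX/X.X/O.O, (1,1):+1/OX./XXX/O.O*, (2,1):-1/OX./X.X/OXO
[OX./XXX/O.O] end (terminal -1, O#2); searched OX./X.X/O.O to 4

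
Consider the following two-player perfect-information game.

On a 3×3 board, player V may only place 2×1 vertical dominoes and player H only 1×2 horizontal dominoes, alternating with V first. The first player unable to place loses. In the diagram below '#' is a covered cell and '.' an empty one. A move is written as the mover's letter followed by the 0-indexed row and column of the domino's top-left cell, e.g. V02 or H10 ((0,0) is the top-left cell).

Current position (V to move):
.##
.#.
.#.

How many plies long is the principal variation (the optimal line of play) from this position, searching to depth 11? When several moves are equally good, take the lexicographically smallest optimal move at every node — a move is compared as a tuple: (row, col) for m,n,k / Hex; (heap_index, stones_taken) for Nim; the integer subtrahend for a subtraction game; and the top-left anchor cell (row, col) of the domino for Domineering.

PV length from [.##/.#./.#.]: 1 ply

[.##/.#./.#.] V move#1: V00:+1/###/##./.#.*, V10:+1/.##/##./##., V12:+1/.##/.##/.##
[###/##./.#.] end (terminal -1, H#2); searched .##/.#./.#. to 11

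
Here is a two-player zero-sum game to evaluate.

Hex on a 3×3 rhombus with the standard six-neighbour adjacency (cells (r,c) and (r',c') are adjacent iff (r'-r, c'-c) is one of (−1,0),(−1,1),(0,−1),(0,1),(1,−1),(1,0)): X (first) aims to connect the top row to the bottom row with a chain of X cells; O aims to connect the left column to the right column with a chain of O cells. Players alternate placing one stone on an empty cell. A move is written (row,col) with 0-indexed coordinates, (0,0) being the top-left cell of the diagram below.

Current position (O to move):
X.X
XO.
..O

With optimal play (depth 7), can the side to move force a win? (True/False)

O winning at [X.X/XO./..O]: True

ply 1, O at X.X/XO./..O | (0,1)=-1→XOX/XO./..O; (1,2)=-1→X.X/XOO/..O; (2,0)=+1→X.X/XO./O.O*; (2,1)=-1→X.X/XO./.OO
ply 2, X at X.X/XO./O.O | (0,1)=-1→XXX/XO./O.O*; (1,2)=-1→X.X/XOX/O.O; (2,1)=-1→X.X/XO./OXO
ply 3, O at XXX/XO./O.O | (1,2)=+1→XXX/XOO/O.O*; (2,1)=+1→XXX/XO./OOO
ply 4: XXX/XOO/O.O is terminal -1 (X); from X.X/XO./..O depth 7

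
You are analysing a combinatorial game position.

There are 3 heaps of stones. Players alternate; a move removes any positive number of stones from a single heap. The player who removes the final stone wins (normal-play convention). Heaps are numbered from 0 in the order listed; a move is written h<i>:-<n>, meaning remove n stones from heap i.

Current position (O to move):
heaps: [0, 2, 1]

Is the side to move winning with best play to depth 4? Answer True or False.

p1 O@[(0,2,1)]: h1:-1[(0,1,1)]+1* h1:-2[(0,0,1)]-1 h2:-1[(0,2,0)]-1
p2 X@[(0,1,1)]: h1:-1[(0,0,1)]-1* h2:-1[(0,1,0)]-1
p3 O@[(0,0,1)]: h2:-1[(0,0,0)]+1*
p4 X@[(0,0,0)] terminal -1; root [(0,2,1)] d4

O winning at [(0,2,1)]: True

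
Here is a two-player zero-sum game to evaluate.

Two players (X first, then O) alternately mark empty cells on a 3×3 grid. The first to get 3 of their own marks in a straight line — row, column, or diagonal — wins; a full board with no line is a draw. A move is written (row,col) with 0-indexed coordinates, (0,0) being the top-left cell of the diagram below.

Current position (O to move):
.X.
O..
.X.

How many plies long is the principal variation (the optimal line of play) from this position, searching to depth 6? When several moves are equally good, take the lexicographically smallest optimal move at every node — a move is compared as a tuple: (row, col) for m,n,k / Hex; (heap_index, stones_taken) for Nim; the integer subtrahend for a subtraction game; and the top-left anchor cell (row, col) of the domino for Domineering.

[.X./O../.X.] O move#1: (0,0):-1/OX./O../.X., (0,2):-1/.XO/O../.X., (1,1):+1/.X./OO./.X.*, (1,2):-1/.X./O.O/.X., (2,0):-1/.X./O../OX., (2,2):-1/.X./O../.XO
[.X./OO./.X.] X move#2: (0,0):-1/XX./OO./.X.*, (0,2):-1/.XX/OO./.X., (1,2):-1/.X./OOX/.X., (2,0):-1/.X./OO./XX., (2,2):-1/.X./OO./.XX
[XX./OO./.X.] O move#3: (0,2):+1/XXO/OO./.X.*, (1,2):+1/XX./OOO/.X., (2,0):-1/XX./OO./OX., (2,2):-1/XX./OO./.XO
[XXO/OO./.X.] X move#4: (1,2):-1/XXO/OOX/.X.*, (2,0):-1/XXO/OO./XX., (2,2):-1/XXO/OO./.XX
[XXO/OOX/.X.] O move#5: (2,0):+1/XXO/OOX/OX.*, (2,2):+0/XXO/OOX/.XO
[XXO/OOX/OX.] end (terminal -1, X#6); searched .X./O../.X. to 6

PV length from [.X./O../.X.]: 5 plies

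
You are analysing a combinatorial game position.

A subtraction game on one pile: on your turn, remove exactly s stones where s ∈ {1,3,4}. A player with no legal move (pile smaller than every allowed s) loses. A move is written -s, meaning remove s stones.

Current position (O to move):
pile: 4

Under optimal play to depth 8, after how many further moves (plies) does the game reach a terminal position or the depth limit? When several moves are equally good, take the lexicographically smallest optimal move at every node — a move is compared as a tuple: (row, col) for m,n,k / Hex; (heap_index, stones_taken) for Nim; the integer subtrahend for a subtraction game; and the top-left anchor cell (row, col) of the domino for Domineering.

PV length from [4]: 1 ply

ply 1, O at 4 | -1=-1→3; -3=-1→1; -4=+1→0*
ply 2: 0 is terminal -1 (X); from 4 depth 8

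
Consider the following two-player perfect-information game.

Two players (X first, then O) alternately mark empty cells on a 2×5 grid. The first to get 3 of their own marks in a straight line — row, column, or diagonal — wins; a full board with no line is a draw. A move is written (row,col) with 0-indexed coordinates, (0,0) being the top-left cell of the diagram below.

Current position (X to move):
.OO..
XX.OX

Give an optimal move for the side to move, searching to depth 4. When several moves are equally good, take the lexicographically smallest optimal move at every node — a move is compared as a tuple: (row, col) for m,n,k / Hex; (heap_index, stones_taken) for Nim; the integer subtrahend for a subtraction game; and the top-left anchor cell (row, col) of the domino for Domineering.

X's best at [.OO../XX.OX]: (1,2)

p1 X@[.OO../XX.OX]: (0,0)[XOO../XX.OX]-1 (0,3)[.OOX./XX.OX]-1 (0,4)[.OO.X/XX.OX]-1 (1,2)[.OO../XXXOX]+1*
p2 O@[.OO../XXXOX] terminal -1; root [.OO../XX.OX] d4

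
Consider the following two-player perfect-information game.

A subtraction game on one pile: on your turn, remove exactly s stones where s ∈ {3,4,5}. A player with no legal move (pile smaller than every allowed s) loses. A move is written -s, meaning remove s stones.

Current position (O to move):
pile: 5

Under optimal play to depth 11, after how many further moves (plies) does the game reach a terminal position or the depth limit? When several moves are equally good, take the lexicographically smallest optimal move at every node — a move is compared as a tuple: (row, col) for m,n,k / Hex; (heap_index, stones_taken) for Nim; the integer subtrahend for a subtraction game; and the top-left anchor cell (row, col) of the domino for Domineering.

p1 O@[5]: -3[2]+1* -4[1]+1 -5[0]+1
p2 X@[2] terminal -1; root [5] d11

PV length from [5]: 1 ply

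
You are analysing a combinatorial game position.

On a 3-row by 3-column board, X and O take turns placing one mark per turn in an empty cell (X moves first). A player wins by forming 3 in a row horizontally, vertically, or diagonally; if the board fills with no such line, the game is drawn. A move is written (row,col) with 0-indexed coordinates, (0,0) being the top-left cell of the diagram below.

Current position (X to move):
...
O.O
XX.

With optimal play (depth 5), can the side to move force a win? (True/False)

X winning at [.../O.O/XX.]: True

ply 1, X at .../O.O/XX. | (0,0)=-1→X../O.O/XX.; (0,1)=-1→.X./O.O/XX.; (0,2)=-1→..X/O.O/XX.; (1,1)=+1→.../OXO/XX.*; (2,2)=+1→.../O.O/XXX
ply 2, O at .../OXO/XX. | (0,0)=-1→O../OXO/XX.*; (0,1)=-1→.O./OXO/XX.; (0,2)=-1→..O/OXO/XX.; (2,2)=-1→.../OXO/XXO
ply 3, X at O../OXO/XX. | (0,1)=+1→OX./OXO/XX.*; (0,2)=+1→O.X/OXO/XX.; (2,2)=+1→O../OXO/XXX
ply 4: OX./OXO/XX. is terminal -1 (O); from .../O.O/XX. depth 5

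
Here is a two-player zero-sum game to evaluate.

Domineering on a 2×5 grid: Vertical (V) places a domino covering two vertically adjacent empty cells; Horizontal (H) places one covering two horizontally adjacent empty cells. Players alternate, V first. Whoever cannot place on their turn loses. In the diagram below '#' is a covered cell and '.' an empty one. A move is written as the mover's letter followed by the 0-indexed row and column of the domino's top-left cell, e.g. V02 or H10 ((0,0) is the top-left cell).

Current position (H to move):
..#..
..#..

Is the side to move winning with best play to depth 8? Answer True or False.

p1 H@[..#../..#..]: H00[###../..#..]-1* H03[..###/..#..]-1 H10[..#../###..]-1 H13[..#../..###]-1
p2 V@[###../..#..]: V03[####./..##.]+1* V04[###.#/..#.#]+1
p3 H@[####./..##.]: H10[####./####.]-1*
p4 V@[####./####.]: V04[#####/#####]+1*
p5 H@[#####/#####] terminal -1; root [..#../..#..] d8

H winning at [..#../..#..]: False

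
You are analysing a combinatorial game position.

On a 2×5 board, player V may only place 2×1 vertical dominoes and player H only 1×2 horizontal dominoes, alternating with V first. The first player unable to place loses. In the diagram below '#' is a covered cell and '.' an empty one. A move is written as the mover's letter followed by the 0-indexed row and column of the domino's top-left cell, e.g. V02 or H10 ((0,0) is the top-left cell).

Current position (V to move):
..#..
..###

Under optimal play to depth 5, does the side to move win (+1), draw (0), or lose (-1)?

ply 1, V at ..#../..### | V00=+1→#.#../#.###*; V01=+1→.##../.####
ply 2, H at #.#../#.### | H03=-1→#.###/#.###*
ply 3, V at #.###/#.### | V01=+1→#####/#####*
ply 4: #####/##### is terminal -1 (H); from ..#../..### depth 5

value(..#../..###, V) = +1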